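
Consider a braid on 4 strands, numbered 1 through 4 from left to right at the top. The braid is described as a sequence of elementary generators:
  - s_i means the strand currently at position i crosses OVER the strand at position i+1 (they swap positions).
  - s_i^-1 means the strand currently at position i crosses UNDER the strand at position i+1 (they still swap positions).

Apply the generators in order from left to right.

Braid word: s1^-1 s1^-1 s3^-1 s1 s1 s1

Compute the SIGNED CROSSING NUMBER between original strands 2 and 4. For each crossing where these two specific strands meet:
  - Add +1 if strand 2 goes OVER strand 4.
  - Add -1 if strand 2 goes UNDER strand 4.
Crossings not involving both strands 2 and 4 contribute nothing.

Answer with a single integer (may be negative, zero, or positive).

Answer: 0

Derivation:
Gen 1: crossing 1x2. Both 2&4? no. Sum: 0
Gen 2: crossing 2x1. Both 2&4? no. Sum: 0
Gen 3: crossing 3x4. Both 2&4? no. Sum: 0
Gen 4: crossing 1x2. Both 2&4? no. Sum: 0
Gen 5: crossing 2x1. Both 2&4? no. Sum: 0
Gen 6: crossing 1x2. Both 2&4? no. Sum: 0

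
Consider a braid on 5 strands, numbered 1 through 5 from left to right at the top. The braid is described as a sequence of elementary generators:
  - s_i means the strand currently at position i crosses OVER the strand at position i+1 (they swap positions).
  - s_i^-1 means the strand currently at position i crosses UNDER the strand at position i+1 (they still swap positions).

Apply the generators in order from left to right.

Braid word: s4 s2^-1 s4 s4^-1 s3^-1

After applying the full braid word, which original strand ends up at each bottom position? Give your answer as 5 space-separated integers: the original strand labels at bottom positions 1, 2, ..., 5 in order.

Gen 1 (s4): strand 4 crosses over strand 5. Perm now: [1 2 3 5 4]
Gen 2 (s2^-1): strand 2 crosses under strand 3. Perm now: [1 3 2 5 4]
Gen 3 (s4): strand 5 crosses over strand 4. Perm now: [1 3 2 4 5]
Gen 4 (s4^-1): strand 4 crosses under strand 5. Perm now: [1 3 2 5 4]
Gen 5 (s3^-1): strand 2 crosses under strand 5. Perm now: [1 3 5 2 4]

Answer: 1 3 5 2 4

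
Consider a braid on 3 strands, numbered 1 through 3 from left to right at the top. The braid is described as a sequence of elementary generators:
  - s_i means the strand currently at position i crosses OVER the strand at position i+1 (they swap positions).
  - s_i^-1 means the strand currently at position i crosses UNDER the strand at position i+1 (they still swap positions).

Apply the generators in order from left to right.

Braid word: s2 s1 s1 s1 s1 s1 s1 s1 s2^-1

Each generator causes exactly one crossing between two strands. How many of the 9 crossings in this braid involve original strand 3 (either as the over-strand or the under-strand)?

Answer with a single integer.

Answer: 8

Derivation:
Gen 1: crossing 2x3. Involves strand 3? yes. Count so far: 1
Gen 2: crossing 1x3. Involves strand 3? yes. Count so far: 2
Gen 3: crossing 3x1. Involves strand 3? yes. Count so far: 3
Gen 4: crossing 1x3. Involves strand 3? yes. Count so far: 4
Gen 5: crossing 3x1. Involves strand 3? yes. Count so far: 5
Gen 6: crossing 1x3. Involves strand 3? yes. Count so far: 6
Gen 7: crossing 3x1. Involves strand 3? yes. Count so far: 7
Gen 8: crossing 1x3. Involves strand 3? yes. Count so far: 8
Gen 9: crossing 1x2. Involves strand 3? no. Count so far: 8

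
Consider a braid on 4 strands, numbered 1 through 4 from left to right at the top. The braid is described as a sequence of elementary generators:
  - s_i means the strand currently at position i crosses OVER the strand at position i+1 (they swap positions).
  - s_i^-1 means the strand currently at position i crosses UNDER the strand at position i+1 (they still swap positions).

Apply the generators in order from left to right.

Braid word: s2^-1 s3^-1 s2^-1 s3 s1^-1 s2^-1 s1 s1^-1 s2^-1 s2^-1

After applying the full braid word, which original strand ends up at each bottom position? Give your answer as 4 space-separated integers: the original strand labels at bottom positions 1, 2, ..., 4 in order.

Gen 1 (s2^-1): strand 2 crosses under strand 3. Perm now: [1 3 2 4]
Gen 2 (s3^-1): strand 2 crosses under strand 4. Perm now: [1 3 4 2]
Gen 3 (s2^-1): strand 3 crosses under strand 4. Perm now: [1 4 3 2]
Gen 4 (s3): strand 3 crosses over strand 2. Perm now: [1 4 2 3]
Gen 5 (s1^-1): strand 1 crosses under strand 4. Perm now: [4 1 2 3]
Gen 6 (s2^-1): strand 1 crosses under strand 2. Perm now: [4 2 1 3]
Gen 7 (s1): strand 4 crosses over strand 2. Perm now: [2 4 1 3]
Gen 8 (s1^-1): strand 2 crosses under strand 4. Perm now: [4 2 1 3]
Gen 9 (s2^-1): strand 2 crosses under strand 1. Perm now: [4 1 2 3]
Gen 10 (s2^-1): strand 1 crosses under strand 2. Perm now: [4 2 1 3]

Answer: 4 2 1 3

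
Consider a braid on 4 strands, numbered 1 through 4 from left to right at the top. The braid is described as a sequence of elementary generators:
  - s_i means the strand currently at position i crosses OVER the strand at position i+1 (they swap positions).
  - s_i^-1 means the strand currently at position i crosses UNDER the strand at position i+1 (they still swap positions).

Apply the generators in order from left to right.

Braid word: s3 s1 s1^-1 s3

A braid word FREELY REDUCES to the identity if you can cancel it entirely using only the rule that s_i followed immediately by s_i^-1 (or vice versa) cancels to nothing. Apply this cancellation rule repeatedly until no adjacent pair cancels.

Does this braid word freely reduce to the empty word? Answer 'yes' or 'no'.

Answer: no

Derivation:
Gen 1 (s3): push. Stack: [s3]
Gen 2 (s1): push. Stack: [s3 s1]
Gen 3 (s1^-1): cancels prior s1. Stack: [s3]
Gen 4 (s3): push. Stack: [s3 s3]
Reduced word: s3 s3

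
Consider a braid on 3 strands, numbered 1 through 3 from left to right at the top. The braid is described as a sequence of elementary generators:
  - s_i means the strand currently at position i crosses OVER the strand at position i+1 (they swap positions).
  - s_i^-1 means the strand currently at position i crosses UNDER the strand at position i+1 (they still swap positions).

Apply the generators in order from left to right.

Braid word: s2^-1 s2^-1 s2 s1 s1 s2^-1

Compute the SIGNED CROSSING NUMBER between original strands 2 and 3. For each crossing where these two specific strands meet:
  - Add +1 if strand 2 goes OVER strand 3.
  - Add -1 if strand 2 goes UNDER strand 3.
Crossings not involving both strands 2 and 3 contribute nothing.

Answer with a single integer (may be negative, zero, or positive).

Gen 1: 2 under 3. Both 2&3? yes. Contrib: -1. Sum: -1
Gen 2: 3 under 2. Both 2&3? yes. Contrib: +1. Sum: 0
Gen 3: 2 over 3. Both 2&3? yes. Contrib: +1. Sum: 1
Gen 4: crossing 1x3. Both 2&3? no. Sum: 1
Gen 5: crossing 3x1. Both 2&3? no. Sum: 1
Gen 6: 3 under 2. Both 2&3? yes. Contrib: +1. Sum: 2

Answer: 2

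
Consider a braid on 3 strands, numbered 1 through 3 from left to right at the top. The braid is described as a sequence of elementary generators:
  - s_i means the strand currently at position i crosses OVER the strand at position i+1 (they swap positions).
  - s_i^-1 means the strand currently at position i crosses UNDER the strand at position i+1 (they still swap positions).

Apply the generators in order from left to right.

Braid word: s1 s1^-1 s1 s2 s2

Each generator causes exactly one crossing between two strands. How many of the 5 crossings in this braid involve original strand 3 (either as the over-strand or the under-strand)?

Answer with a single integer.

Gen 1: crossing 1x2. Involves strand 3? no. Count so far: 0
Gen 2: crossing 2x1. Involves strand 3? no. Count so far: 0
Gen 3: crossing 1x2. Involves strand 3? no. Count so far: 0
Gen 4: crossing 1x3. Involves strand 3? yes. Count so far: 1
Gen 5: crossing 3x1. Involves strand 3? yes. Count so far: 2

Answer: 2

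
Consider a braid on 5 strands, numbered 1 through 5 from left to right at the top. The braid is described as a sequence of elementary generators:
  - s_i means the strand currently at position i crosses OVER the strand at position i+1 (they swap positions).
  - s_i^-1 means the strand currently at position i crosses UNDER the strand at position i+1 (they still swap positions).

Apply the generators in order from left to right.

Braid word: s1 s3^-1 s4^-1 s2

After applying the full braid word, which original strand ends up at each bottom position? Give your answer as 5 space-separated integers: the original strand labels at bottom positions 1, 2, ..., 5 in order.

Gen 1 (s1): strand 1 crosses over strand 2. Perm now: [2 1 3 4 5]
Gen 2 (s3^-1): strand 3 crosses under strand 4. Perm now: [2 1 4 3 5]
Gen 3 (s4^-1): strand 3 crosses under strand 5. Perm now: [2 1 4 5 3]
Gen 4 (s2): strand 1 crosses over strand 4. Perm now: [2 4 1 5 3]

Answer: 2 4 1 5 3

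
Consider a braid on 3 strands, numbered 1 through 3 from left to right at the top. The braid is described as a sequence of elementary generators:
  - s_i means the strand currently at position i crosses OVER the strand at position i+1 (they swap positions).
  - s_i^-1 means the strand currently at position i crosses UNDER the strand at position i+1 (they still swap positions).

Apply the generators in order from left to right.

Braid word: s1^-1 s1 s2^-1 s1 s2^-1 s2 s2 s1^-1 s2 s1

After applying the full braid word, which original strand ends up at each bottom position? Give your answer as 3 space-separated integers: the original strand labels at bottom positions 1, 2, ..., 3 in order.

Gen 1 (s1^-1): strand 1 crosses under strand 2. Perm now: [2 1 3]
Gen 2 (s1): strand 2 crosses over strand 1. Perm now: [1 2 3]
Gen 3 (s2^-1): strand 2 crosses under strand 3. Perm now: [1 3 2]
Gen 4 (s1): strand 1 crosses over strand 3. Perm now: [3 1 2]
Gen 5 (s2^-1): strand 1 crosses under strand 2. Perm now: [3 2 1]
Gen 6 (s2): strand 2 crosses over strand 1. Perm now: [3 1 2]
Gen 7 (s2): strand 1 crosses over strand 2. Perm now: [3 2 1]
Gen 8 (s1^-1): strand 3 crosses under strand 2. Perm now: [2 3 1]
Gen 9 (s2): strand 3 crosses over strand 1. Perm now: [2 1 3]
Gen 10 (s1): strand 2 crosses over strand 1. Perm now: [1 2 3]

Answer: 1 2 3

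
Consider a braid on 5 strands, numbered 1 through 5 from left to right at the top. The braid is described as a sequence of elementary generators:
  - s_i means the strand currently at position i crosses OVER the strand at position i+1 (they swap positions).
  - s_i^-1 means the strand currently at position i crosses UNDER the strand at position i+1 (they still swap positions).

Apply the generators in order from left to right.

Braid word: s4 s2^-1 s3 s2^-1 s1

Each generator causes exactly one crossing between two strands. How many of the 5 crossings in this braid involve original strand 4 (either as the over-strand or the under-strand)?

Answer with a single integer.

Gen 1: crossing 4x5. Involves strand 4? yes. Count so far: 1
Gen 2: crossing 2x3. Involves strand 4? no. Count so far: 1
Gen 3: crossing 2x5. Involves strand 4? no. Count so far: 1
Gen 4: crossing 3x5. Involves strand 4? no. Count so far: 1
Gen 5: crossing 1x5. Involves strand 4? no. Count so far: 1

Answer: 1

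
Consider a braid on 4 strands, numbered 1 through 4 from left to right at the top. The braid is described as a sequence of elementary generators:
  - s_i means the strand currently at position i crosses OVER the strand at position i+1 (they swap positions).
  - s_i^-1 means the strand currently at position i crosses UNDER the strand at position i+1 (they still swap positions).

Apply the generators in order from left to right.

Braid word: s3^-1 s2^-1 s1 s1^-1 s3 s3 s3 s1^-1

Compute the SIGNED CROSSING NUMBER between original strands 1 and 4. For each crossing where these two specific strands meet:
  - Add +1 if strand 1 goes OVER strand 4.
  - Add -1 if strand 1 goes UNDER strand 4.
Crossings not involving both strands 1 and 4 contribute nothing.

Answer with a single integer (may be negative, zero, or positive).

Answer: 1

Derivation:
Gen 1: crossing 3x4. Both 1&4? no. Sum: 0
Gen 2: crossing 2x4. Both 1&4? no. Sum: 0
Gen 3: 1 over 4. Both 1&4? yes. Contrib: +1. Sum: 1
Gen 4: 4 under 1. Both 1&4? yes. Contrib: +1. Sum: 2
Gen 5: crossing 2x3. Both 1&4? no. Sum: 2
Gen 6: crossing 3x2. Both 1&4? no. Sum: 2
Gen 7: crossing 2x3. Both 1&4? no. Sum: 2
Gen 8: 1 under 4. Both 1&4? yes. Contrib: -1. Sum: 1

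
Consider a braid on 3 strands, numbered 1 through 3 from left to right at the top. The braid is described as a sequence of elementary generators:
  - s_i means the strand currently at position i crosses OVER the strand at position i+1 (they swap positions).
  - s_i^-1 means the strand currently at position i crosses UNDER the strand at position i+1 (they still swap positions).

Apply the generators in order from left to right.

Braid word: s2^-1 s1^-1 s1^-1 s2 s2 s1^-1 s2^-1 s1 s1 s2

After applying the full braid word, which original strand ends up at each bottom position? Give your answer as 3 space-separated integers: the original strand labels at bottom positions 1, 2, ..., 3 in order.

Answer: 3 1 2

Derivation:
Gen 1 (s2^-1): strand 2 crosses under strand 3. Perm now: [1 3 2]
Gen 2 (s1^-1): strand 1 crosses under strand 3. Perm now: [3 1 2]
Gen 3 (s1^-1): strand 3 crosses under strand 1. Perm now: [1 3 2]
Gen 4 (s2): strand 3 crosses over strand 2. Perm now: [1 2 3]
Gen 5 (s2): strand 2 crosses over strand 3. Perm now: [1 3 2]
Gen 6 (s1^-1): strand 1 crosses under strand 3. Perm now: [3 1 2]
Gen 7 (s2^-1): strand 1 crosses under strand 2. Perm now: [3 2 1]
Gen 8 (s1): strand 3 crosses over strand 2. Perm now: [2 3 1]
Gen 9 (s1): strand 2 crosses over strand 3. Perm now: [3 2 1]
Gen 10 (s2): strand 2 crosses over strand 1. Perm now: [3 1 2]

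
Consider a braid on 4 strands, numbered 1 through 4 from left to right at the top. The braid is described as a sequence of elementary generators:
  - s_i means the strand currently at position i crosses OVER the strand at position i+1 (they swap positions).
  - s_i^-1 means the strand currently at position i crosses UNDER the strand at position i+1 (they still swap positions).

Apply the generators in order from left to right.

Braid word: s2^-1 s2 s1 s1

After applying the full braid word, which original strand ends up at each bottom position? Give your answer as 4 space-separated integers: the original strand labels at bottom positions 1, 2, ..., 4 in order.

Answer: 1 2 3 4

Derivation:
Gen 1 (s2^-1): strand 2 crosses under strand 3. Perm now: [1 3 2 4]
Gen 2 (s2): strand 3 crosses over strand 2. Perm now: [1 2 3 4]
Gen 3 (s1): strand 1 crosses over strand 2. Perm now: [2 1 3 4]
Gen 4 (s1): strand 2 crosses over strand 1. Perm now: [1 2 3 4]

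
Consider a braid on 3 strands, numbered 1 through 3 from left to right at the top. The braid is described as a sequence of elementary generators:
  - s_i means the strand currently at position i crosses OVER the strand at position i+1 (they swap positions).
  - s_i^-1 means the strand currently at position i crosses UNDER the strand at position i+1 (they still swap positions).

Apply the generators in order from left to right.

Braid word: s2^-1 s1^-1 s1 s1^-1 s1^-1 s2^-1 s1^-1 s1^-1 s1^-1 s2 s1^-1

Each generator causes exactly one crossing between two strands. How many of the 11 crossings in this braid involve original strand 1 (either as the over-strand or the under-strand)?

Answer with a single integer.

Gen 1: crossing 2x3. Involves strand 1? no. Count so far: 0
Gen 2: crossing 1x3. Involves strand 1? yes. Count so far: 1
Gen 3: crossing 3x1. Involves strand 1? yes. Count so far: 2
Gen 4: crossing 1x3. Involves strand 1? yes. Count so far: 3
Gen 5: crossing 3x1. Involves strand 1? yes. Count so far: 4
Gen 6: crossing 3x2. Involves strand 1? no. Count so far: 4
Gen 7: crossing 1x2. Involves strand 1? yes. Count so far: 5
Gen 8: crossing 2x1. Involves strand 1? yes. Count so far: 6
Gen 9: crossing 1x2. Involves strand 1? yes. Count so far: 7
Gen 10: crossing 1x3. Involves strand 1? yes. Count so far: 8
Gen 11: crossing 2x3. Involves strand 1? no. Count so far: 8

Answer: 8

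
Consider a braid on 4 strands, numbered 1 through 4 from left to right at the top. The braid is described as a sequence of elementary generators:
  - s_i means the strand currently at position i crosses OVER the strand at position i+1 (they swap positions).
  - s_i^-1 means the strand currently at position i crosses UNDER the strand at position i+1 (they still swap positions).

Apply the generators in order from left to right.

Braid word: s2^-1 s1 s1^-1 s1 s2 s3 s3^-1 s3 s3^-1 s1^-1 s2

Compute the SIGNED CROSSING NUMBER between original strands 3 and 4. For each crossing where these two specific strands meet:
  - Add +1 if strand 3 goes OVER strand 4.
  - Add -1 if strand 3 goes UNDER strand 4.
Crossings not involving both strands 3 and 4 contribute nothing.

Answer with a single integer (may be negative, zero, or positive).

Gen 1: crossing 2x3. Both 3&4? no. Sum: 0
Gen 2: crossing 1x3. Both 3&4? no. Sum: 0
Gen 3: crossing 3x1. Both 3&4? no. Sum: 0
Gen 4: crossing 1x3. Both 3&4? no. Sum: 0
Gen 5: crossing 1x2. Both 3&4? no. Sum: 0
Gen 6: crossing 1x4. Both 3&4? no. Sum: 0
Gen 7: crossing 4x1. Both 3&4? no. Sum: 0
Gen 8: crossing 1x4. Both 3&4? no. Sum: 0
Gen 9: crossing 4x1. Both 3&4? no. Sum: 0
Gen 10: crossing 3x2. Both 3&4? no. Sum: 0
Gen 11: crossing 3x1. Both 3&4? no. Sum: 0

Answer: 0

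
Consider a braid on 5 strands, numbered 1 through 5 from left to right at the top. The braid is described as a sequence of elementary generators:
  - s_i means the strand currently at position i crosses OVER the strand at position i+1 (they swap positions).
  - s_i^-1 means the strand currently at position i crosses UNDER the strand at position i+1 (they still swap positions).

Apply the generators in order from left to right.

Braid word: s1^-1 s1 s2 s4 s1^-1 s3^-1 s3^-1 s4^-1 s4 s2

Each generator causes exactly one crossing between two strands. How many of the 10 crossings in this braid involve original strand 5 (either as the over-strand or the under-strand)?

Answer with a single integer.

Answer: 5

Derivation:
Gen 1: crossing 1x2. Involves strand 5? no. Count so far: 0
Gen 2: crossing 2x1. Involves strand 5? no. Count so far: 0
Gen 3: crossing 2x3. Involves strand 5? no. Count so far: 0
Gen 4: crossing 4x5. Involves strand 5? yes. Count so far: 1
Gen 5: crossing 1x3. Involves strand 5? no. Count so far: 1
Gen 6: crossing 2x5. Involves strand 5? yes. Count so far: 2
Gen 7: crossing 5x2. Involves strand 5? yes. Count so far: 3
Gen 8: crossing 5x4. Involves strand 5? yes. Count so far: 4
Gen 9: crossing 4x5. Involves strand 5? yes. Count so far: 5
Gen 10: crossing 1x2. Involves strand 5? no. Count so far: 5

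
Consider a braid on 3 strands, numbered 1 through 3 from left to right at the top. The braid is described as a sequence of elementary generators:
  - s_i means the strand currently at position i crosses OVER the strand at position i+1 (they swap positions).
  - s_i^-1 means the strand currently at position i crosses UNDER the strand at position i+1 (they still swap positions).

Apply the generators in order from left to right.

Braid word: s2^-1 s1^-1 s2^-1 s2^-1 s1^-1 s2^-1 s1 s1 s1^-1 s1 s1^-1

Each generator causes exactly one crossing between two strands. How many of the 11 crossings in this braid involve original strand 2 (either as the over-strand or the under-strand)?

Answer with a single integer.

Gen 1: crossing 2x3. Involves strand 2? yes. Count so far: 1
Gen 2: crossing 1x3. Involves strand 2? no. Count so far: 1
Gen 3: crossing 1x2. Involves strand 2? yes. Count so far: 2
Gen 4: crossing 2x1. Involves strand 2? yes. Count so far: 3
Gen 5: crossing 3x1. Involves strand 2? no. Count so far: 3
Gen 6: crossing 3x2. Involves strand 2? yes. Count so far: 4
Gen 7: crossing 1x2. Involves strand 2? yes. Count so far: 5
Gen 8: crossing 2x1. Involves strand 2? yes. Count so far: 6
Gen 9: crossing 1x2. Involves strand 2? yes. Count so far: 7
Gen 10: crossing 2x1. Involves strand 2? yes. Count so far: 8
Gen 11: crossing 1x2. Involves strand 2? yes. Count so far: 9

Answer: 9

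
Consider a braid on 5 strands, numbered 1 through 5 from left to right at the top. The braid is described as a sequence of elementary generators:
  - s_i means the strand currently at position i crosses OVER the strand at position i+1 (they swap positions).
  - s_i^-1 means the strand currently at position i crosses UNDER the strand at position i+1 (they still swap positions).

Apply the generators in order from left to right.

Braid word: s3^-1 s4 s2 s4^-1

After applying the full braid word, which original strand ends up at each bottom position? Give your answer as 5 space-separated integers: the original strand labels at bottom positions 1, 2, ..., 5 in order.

Gen 1 (s3^-1): strand 3 crosses under strand 4. Perm now: [1 2 4 3 5]
Gen 2 (s4): strand 3 crosses over strand 5. Perm now: [1 2 4 5 3]
Gen 3 (s2): strand 2 crosses over strand 4. Perm now: [1 4 2 5 3]
Gen 4 (s4^-1): strand 5 crosses under strand 3. Perm now: [1 4 2 3 5]

Answer: 1 4 2 3 5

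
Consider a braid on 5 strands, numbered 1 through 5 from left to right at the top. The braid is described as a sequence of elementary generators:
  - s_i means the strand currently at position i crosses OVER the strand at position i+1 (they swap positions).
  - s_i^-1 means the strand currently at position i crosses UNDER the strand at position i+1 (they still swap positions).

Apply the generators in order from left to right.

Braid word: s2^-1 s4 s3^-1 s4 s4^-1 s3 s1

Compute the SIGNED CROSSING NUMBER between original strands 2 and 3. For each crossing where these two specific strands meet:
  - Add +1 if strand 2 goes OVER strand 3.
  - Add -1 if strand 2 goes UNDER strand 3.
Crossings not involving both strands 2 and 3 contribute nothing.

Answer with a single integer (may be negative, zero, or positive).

Answer: -1

Derivation:
Gen 1: 2 under 3. Both 2&3? yes. Contrib: -1. Sum: -1
Gen 2: crossing 4x5. Both 2&3? no. Sum: -1
Gen 3: crossing 2x5. Both 2&3? no. Sum: -1
Gen 4: crossing 2x4. Both 2&3? no. Sum: -1
Gen 5: crossing 4x2. Both 2&3? no. Sum: -1
Gen 6: crossing 5x2. Both 2&3? no. Sum: -1
Gen 7: crossing 1x3. Both 2&3? no. Sum: -1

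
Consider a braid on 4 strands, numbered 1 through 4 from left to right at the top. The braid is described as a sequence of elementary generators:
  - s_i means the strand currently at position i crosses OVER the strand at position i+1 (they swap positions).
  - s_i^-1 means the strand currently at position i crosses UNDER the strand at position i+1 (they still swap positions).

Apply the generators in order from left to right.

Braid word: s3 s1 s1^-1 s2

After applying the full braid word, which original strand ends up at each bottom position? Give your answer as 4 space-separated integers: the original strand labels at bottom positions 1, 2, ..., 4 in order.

Answer: 1 4 2 3

Derivation:
Gen 1 (s3): strand 3 crosses over strand 4. Perm now: [1 2 4 3]
Gen 2 (s1): strand 1 crosses over strand 2. Perm now: [2 1 4 3]
Gen 3 (s1^-1): strand 2 crosses under strand 1. Perm now: [1 2 4 3]
Gen 4 (s2): strand 2 crosses over strand 4. Perm now: [1 4 2 3]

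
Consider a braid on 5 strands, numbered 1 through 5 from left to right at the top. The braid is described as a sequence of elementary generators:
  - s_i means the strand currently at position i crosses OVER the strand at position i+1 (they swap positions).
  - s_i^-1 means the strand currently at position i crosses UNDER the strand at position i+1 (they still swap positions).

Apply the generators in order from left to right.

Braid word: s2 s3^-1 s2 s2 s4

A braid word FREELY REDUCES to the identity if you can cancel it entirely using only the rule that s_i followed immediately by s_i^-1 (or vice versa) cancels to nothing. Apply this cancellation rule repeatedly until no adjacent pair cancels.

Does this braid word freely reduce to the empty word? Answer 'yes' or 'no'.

Gen 1 (s2): push. Stack: [s2]
Gen 2 (s3^-1): push. Stack: [s2 s3^-1]
Gen 3 (s2): push. Stack: [s2 s3^-1 s2]
Gen 4 (s2): push. Stack: [s2 s3^-1 s2 s2]
Gen 5 (s4): push. Stack: [s2 s3^-1 s2 s2 s4]
Reduced word: s2 s3^-1 s2 s2 s4

Answer: no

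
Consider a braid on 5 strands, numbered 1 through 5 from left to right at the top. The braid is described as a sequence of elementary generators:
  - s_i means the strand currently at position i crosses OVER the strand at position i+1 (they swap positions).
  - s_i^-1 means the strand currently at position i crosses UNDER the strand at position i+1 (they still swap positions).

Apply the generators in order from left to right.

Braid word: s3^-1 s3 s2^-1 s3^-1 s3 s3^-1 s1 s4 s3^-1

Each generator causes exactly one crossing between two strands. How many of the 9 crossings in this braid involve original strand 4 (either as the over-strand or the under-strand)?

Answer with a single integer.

Gen 1: crossing 3x4. Involves strand 4? yes. Count so far: 1
Gen 2: crossing 4x3. Involves strand 4? yes. Count so far: 2
Gen 3: crossing 2x3. Involves strand 4? no. Count so far: 2
Gen 4: crossing 2x4. Involves strand 4? yes. Count so far: 3
Gen 5: crossing 4x2. Involves strand 4? yes. Count so far: 4
Gen 6: crossing 2x4. Involves strand 4? yes. Count so far: 5
Gen 7: crossing 1x3. Involves strand 4? no. Count so far: 5
Gen 8: crossing 2x5. Involves strand 4? no. Count so far: 5
Gen 9: crossing 4x5. Involves strand 4? yes. Count so far: 6

Answer: 6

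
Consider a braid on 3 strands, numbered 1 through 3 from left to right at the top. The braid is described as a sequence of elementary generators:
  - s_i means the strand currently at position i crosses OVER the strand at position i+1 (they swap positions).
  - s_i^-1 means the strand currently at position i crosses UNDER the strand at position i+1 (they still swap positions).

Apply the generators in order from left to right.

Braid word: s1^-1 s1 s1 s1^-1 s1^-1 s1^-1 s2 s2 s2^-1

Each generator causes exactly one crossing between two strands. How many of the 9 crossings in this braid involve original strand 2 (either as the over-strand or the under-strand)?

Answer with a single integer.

Gen 1: crossing 1x2. Involves strand 2? yes. Count so far: 1
Gen 2: crossing 2x1. Involves strand 2? yes. Count so far: 2
Gen 3: crossing 1x2. Involves strand 2? yes. Count so far: 3
Gen 4: crossing 2x1. Involves strand 2? yes. Count so far: 4
Gen 5: crossing 1x2. Involves strand 2? yes. Count so far: 5
Gen 6: crossing 2x1. Involves strand 2? yes. Count so far: 6
Gen 7: crossing 2x3. Involves strand 2? yes. Count so far: 7
Gen 8: crossing 3x2. Involves strand 2? yes. Count so far: 8
Gen 9: crossing 2x3. Involves strand 2? yes. Count so far: 9

Answer: 9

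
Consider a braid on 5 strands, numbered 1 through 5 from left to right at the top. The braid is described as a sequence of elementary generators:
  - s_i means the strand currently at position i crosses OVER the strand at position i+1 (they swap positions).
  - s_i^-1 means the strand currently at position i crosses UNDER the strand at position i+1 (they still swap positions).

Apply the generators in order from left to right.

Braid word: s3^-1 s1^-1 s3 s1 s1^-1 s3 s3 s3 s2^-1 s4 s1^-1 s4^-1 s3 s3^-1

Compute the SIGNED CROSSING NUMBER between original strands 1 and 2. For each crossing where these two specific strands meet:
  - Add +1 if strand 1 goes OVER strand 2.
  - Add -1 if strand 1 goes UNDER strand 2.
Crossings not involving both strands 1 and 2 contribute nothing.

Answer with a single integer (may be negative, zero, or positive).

Gen 1: crossing 3x4. Both 1&2? no. Sum: 0
Gen 2: 1 under 2. Both 1&2? yes. Contrib: -1. Sum: -1
Gen 3: crossing 4x3. Both 1&2? no. Sum: -1
Gen 4: 2 over 1. Both 1&2? yes. Contrib: -1. Sum: -2
Gen 5: 1 under 2. Both 1&2? yes. Contrib: -1. Sum: -3
Gen 6: crossing 3x4. Both 1&2? no. Sum: -3
Gen 7: crossing 4x3. Both 1&2? no. Sum: -3
Gen 8: crossing 3x4. Both 1&2? no. Sum: -3
Gen 9: crossing 1x4. Both 1&2? no. Sum: -3
Gen 10: crossing 3x5. Both 1&2? no. Sum: -3
Gen 11: crossing 2x4. Both 1&2? no. Sum: -3
Gen 12: crossing 5x3. Both 1&2? no. Sum: -3
Gen 13: crossing 1x3. Both 1&2? no. Sum: -3
Gen 14: crossing 3x1. Both 1&2? no. Sum: -3

Answer: -3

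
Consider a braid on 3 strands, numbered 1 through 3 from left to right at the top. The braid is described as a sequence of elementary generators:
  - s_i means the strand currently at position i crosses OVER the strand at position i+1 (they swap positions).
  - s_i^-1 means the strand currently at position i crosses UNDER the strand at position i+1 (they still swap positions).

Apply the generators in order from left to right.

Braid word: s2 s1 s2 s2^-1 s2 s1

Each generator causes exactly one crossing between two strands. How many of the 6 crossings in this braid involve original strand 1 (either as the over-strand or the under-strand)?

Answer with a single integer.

Gen 1: crossing 2x3. Involves strand 1? no. Count so far: 0
Gen 2: crossing 1x3. Involves strand 1? yes. Count so far: 1
Gen 3: crossing 1x2. Involves strand 1? yes. Count so far: 2
Gen 4: crossing 2x1. Involves strand 1? yes. Count so far: 3
Gen 5: crossing 1x2. Involves strand 1? yes. Count so far: 4
Gen 6: crossing 3x2. Involves strand 1? no. Count so far: 4

Answer: 4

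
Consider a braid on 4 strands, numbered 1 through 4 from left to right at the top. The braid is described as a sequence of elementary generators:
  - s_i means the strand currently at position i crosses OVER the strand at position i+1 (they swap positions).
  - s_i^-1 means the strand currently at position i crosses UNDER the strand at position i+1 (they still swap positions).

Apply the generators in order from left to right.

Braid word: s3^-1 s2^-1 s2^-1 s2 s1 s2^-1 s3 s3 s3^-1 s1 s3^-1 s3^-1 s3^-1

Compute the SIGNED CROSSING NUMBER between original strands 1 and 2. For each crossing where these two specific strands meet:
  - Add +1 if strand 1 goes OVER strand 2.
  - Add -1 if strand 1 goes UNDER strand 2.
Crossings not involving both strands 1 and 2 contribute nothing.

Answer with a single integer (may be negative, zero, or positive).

Gen 1: crossing 3x4. Both 1&2? no. Sum: 0
Gen 2: crossing 2x4. Both 1&2? no. Sum: 0
Gen 3: crossing 4x2. Both 1&2? no. Sum: 0
Gen 4: crossing 2x4. Both 1&2? no. Sum: 0
Gen 5: crossing 1x4. Both 1&2? no. Sum: 0
Gen 6: 1 under 2. Both 1&2? yes. Contrib: -1. Sum: -1
Gen 7: crossing 1x3. Both 1&2? no. Sum: -1
Gen 8: crossing 3x1. Both 1&2? no. Sum: -1
Gen 9: crossing 1x3. Both 1&2? no. Sum: -1
Gen 10: crossing 4x2. Both 1&2? no. Sum: -1
Gen 11: crossing 3x1. Both 1&2? no. Sum: -1
Gen 12: crossing 1x3. Both 1&2? no. Sum: -1
Gen 13: crossing 3x1. Both 1&2? no. Sum: -1

Answer: -1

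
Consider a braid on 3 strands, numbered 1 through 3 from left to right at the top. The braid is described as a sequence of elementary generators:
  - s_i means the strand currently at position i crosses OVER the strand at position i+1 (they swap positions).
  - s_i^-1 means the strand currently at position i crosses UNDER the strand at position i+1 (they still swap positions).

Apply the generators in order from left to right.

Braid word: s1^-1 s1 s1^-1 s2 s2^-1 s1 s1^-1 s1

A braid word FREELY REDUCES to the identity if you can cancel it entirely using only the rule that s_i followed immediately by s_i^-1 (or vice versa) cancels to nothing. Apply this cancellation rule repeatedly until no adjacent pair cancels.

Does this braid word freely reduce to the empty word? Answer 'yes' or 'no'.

Gen 1 (s1^-1): push. Stack: [s1^-1]
Gen 2 (s1): cancels prior s1^-1. Stack: []
Gen 3 (s1^-1): push. Stack: [s1^-1]
Gen 4 (s2): push. Stack: [s1^-1 s2]
Gen 5 (s2^-1): cancels prior s2. Stack: [s1^-1]
Gen 6 (s1): cancels prior s1^-1. Stack: []
Gen 7 (s1^-1): push. Stack: [s1^-1]
Gen 8 (s1): cancels prior s1^-1. Stack: []
Reduced word: (empty)

Answer: yes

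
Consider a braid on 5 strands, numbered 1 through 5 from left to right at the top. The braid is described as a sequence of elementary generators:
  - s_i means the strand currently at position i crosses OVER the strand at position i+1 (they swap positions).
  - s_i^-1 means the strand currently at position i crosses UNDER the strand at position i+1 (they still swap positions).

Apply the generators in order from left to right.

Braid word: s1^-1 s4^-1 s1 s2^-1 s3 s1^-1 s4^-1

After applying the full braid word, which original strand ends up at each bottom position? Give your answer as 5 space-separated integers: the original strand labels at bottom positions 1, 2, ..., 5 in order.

Gen 1 (s1^-1): strand 1 crosses under strand 2. Perm now: [2 1 3 4 5]
Gen 2 (s4^-1): strand 4 crosses under strand 5. Perm now: [2 1 3 5 4]
Gen 3 (s1): strand 2 crosses over strand 1. Perm now: [1 2 3 5 4]
Gen 4 (s2^-1): strand 2 crosses under strand 3. Perm now: [1 3 2 5 4]
Gen 5 (s3): strand 2 crosses over strand 5. Perm now: [1 3 5 2 4]
Gen 6 (s1^-1): strand 1 crosses under strand 3. Perm now: [3 1 5 2 4]
Gen 7 (s4^-1): strand 2 crosses under strand 4. Perm now: [3 1 5 4 2]

Answer: 3 1 5 4 2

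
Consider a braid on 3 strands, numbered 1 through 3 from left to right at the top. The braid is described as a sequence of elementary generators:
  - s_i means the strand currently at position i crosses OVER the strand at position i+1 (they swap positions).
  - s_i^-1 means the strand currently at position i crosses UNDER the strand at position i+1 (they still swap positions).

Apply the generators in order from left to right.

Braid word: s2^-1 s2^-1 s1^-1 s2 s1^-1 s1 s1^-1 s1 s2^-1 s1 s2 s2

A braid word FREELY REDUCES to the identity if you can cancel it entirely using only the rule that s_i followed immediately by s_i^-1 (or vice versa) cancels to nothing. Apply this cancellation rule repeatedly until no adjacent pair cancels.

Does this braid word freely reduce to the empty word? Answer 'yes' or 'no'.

Gen 1 (s2^-1): push. Stack: [s2^-1]
Gen 2 (s2^-1): push. Stack: [s2^-1 s2^-1]
Gen 3 (s1^-1): push. Stack: [s2^-1 s2^-1 s1^-1]
Gen 4 (s2): push. Stack: [s2^-1 s2^-1 s1^-1 s2]
Gen 5 (s1^-1): push. Stack: [s2^-1 s2^-1 s1^-1 s2 s1^-1]
Gen 6 (s1): cancels prior s1^-1. Stack: [s2^-1 s2^-1 s1^-1 s2]
Gen 7 (s1^-1): push. Stack: [s2^-1 s2^-1 s1^-1 s2 s1^-1]
Gen 8 (s1): cancels prior s1^-1. Stack: [s2^-1 s2^-1 s1^-1 s2]
Gen 9 (s2^-1): cancels prior s2. Stack: [s2^-1 s2^-1 s1^-1]
Gen 10 (s1): cancels prior s1^-1. Stack: [s2^-1 s2^-1]
Gen 11 (s2): cancels prior s2^-1. Stack: [s2^-1]
Gen 12 (s2): cancels prior s2^-1. Stack: []
Reduced word: (empty)

Answer: yes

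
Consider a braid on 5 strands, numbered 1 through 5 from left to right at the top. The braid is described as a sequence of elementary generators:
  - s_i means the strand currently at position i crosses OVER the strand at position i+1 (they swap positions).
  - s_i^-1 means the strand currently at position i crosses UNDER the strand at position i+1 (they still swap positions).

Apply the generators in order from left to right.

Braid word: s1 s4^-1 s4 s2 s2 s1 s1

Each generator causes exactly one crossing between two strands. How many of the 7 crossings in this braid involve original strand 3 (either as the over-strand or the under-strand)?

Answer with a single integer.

Answer: 2

Derivation:
Gen 1: crossing 1x2. Involves strand 3? no. Count so far: 0
Gen 2: crossing 4x5. Involves strand 3? no. Count so far: 0
Gen 3: crossing 5x4. Involves strand 3? no. Count so far: 0
Gen 4: crossing 1x3. Involves strand 3? yes. Count so far: 1
Gen 5: crossing 3x1. Involves strand 3? yes. Count so far: 2
Gen 6: crossing 2x1. Involves strand 3? no. Count so far: 2
Gen 7: crossing 1x2. Involves strand 3? no. Count so far: 2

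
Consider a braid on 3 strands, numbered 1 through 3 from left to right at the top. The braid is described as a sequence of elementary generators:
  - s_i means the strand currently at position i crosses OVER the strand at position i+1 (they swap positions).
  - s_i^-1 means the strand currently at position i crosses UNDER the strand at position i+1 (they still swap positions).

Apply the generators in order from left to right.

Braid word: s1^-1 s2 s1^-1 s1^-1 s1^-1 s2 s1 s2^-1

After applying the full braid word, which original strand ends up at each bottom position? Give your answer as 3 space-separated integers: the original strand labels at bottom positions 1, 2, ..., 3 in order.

Answer: 1 2 3

Derivation:
Gen 1 (s1^-1): strand 1 crosses under strand 2. Perm now: [2 1 3]
Gen 2 (s2): strand 1 crosses over strand 3. Perm now: [2 3 1]
Gen 3 (s1^-1): strand 2 crosses under strand 3. Perm now: [3 2 1]
Gen 4 (s1^-1): strand 3 crosses under strand 2. Perm now: [2 3 1]
Gen 5 (s1^-1): strand 2 crosses under strand 3. Perm now: [3 2 1]
Gen 6 (s2): strand 2 crosses over strand 1. Perm now: [3 1 2]
Gen 7 (s1): strand 3 crosses over strand 1. Perm now: [1 3 2]
Gen 8 (s2^-1): strand 3 crosses under strand 2. Perm now: [1 2 3]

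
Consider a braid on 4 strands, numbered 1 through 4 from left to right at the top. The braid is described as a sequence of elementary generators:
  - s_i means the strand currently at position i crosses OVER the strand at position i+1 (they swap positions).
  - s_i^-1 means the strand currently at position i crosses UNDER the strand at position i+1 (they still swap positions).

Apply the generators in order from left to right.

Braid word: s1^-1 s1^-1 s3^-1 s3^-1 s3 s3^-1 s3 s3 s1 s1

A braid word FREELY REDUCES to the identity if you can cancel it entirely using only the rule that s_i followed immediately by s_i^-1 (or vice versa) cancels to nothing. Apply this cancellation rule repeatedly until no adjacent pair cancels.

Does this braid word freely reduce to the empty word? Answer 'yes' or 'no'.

Gen 1 (s1^-1): push. Stack: [s1^-1]
Gen 2 (s1^-1): push. Stack: [s1^-1 s1^-1]
Gen 3 (s3^-1): push. Stack: [s1^-1 s1^-1 s3^-1]
Gen 4 (s3^-1): push. Stack: [s1^-1 s1^-1 s3^-1 s3^-1]
Gen 5 (s3): cancels prior s3^-1. Stack: [s1^-1 s1^-1 s3^-1]
Gen 6 (s3^-1): push. Stack: [s1^-1 s1^-1 s3^-1 s3^-1]
Gen 7 (s3): cancels prior s3^-1. Stack: [s1^-1 s1^-1 s3^-1]
Gen 8 (s3): cancels prior s3^-1. Stack: [s1^-1 s1^-1]
Gen 9 (s1): cancels prior s1^-1. Stack: [s1^-1]
Gen 10 (s1): cancels prior s1^-1. Stack: []
Reduced word: (empty)

Answer: yes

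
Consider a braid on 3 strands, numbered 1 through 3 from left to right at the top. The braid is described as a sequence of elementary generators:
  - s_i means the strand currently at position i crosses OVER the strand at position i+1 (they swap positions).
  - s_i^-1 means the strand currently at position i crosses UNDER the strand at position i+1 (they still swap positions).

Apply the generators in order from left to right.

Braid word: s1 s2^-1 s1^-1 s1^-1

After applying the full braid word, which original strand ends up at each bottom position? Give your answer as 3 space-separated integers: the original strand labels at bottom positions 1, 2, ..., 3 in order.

Gen 1 (s1): strand 1 crosses over strand 2. Perm now: [2 1 3]
Gen 2 (s2^-1): strand 1 crosses under strand 3. Perm now: [2 3 1]
Gen 3 (s1^-1): strand 2 crosses under strand 3. Perm now: [3 2 1]
Gen 4 (s1^-1): strand 3 crosses under strand 2. Perm now: [2 3 1]

Answer: 2 3 1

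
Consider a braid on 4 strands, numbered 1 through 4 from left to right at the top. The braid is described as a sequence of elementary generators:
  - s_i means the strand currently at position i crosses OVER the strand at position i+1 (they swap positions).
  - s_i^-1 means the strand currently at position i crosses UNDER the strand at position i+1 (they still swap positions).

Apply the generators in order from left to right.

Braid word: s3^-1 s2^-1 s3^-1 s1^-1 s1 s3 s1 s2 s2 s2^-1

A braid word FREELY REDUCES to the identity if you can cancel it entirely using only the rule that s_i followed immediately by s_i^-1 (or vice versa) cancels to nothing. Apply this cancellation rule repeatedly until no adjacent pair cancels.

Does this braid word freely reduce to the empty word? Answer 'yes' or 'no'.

Answer: no

Derivation:
Gen 1 (s3^-1): push. Stack: [s3^-1]
Gen 2 (s2^-1): push. Stack: [s3^-1 s2^-1]
Gen 3 (s3^-1): push. Stack: [s3^-1 s2^-1 s3^-1]
Gen 4 (s1^-1): push. Stack: [s3^-1 s2^-1 s3^-1 s1^-1]
Gen 5 (s1): cancels prior s1^-1. Stack: [s3^-1 s2^-1 s3^-1]
Gen 6 (s3): cancels prior s3^-1. Stack: [s3^-1 s2^-1]
Gen 7 (s1): push. Stack: [s3^-1 s2^-1 s1]
Gen 8 (s2): push. Stack: [s3^-1 s2^-1 s1 s2]
Gen 9 (s2): push. Stack: [s3^-1 s2^-1 s1 s2 s2]
Gen 10 (s2^-1): cancels prior s2. Stack: [s3^-1 s2^-1 s1 s2]
Reduced word: s3^-1 s2^-1 s1 s2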